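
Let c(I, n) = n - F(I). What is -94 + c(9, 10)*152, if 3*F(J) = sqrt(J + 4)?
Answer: 1426 - 152*sqrt(13)/3 ≈ 1243.3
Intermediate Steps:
F(J) = sqrt(4 + J)/3 (F(J) = sqrt(J + 4)/3 = sqrt(4 + J)/3)
c(I, n) = n - sqrt(4 + I)/3
-94 + c(9, 10)*152 = -94 + (10 - sqrt(4 + 9)/3)*152 = -94 + (10 - sqrt(13)/3)*152 = -94 + (1520 - 152*sqrt(13)/3) = 1426 - 152*sqrt(13)/3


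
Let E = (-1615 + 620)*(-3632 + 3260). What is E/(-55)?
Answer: -74028/11 ≈ -6729.8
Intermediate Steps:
E = 370140 (E = -995*(-372) = 370140)
E/(-55) = 370140/(-55) = -1/55*370140 = -74028/11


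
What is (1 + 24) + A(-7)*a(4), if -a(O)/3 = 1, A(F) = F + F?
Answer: 67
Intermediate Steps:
A(F) = 2*F
a(O) = -3 (a(O) = -3*1 = -3)
(1 + 24) + A(-7)*a(4) = (1 + 24) + (2*(-7))*(-3) = 25 - 14*(-3) = 25 + 42 = 67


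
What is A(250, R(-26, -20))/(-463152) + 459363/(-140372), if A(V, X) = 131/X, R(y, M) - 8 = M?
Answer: -33592635755/10265300928 ≈ -3.2724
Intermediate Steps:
R(y, M) = 8 + M
A(250, R(-26, -20))/(-463152) + 459363/(-140372) = (131/(8 - 20))/(-463152) + 459363/(-140372) = (131/(-12))*(-1/463152) + 459363*(-1/140372) = (131*(-1/12))*(-1/463152) - 24177/7388 = -131/12*(-1/463152) - 24177/7388 = 131/5557824 - 24177/7388 = -33592635755/10265300928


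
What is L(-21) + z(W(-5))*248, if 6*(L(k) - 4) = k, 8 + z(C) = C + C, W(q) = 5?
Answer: 993/2 ≈ 496.50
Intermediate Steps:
z(C) = -8 + 2*C (z(C) = -8 + (C + C) = -8 + 2*C)
L(k) = 4 + k/6
L(-21) + z(W(-5))*248 = (4 + (⅙)*(-21)) + (-8 + 2*5)*248 = (4 - 7/2) + (-8 + 10)*248 = ½ + 2*248 = ½ + 496 = 993/2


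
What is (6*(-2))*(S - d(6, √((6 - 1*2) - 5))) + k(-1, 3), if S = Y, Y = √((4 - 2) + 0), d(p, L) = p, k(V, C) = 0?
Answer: 72 - 12*√2 ≈ 55.029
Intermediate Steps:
Y = √2 (Y = √(2 + 0) = √2 ≈ 1.4142)
S = √2 ≈ 1.4142
(6*(-2))*(S - d(6, √((6 - 1*2) - 5))) + k(-1, 3) = (6*(-2))*(√2 - 1*6) + 0 = -12*(√2 - 6) + 0 = -12*(-6 + √2) + 0 = (72 - 12*√2) + 0 = 72 - 12*√2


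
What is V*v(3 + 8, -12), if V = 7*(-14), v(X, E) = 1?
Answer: -98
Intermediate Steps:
V = -98
V*v(3 + 8, -12) = -98*1 = -98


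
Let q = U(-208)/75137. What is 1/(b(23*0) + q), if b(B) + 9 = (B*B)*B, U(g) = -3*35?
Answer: -75137/676338 ≈ -0.11109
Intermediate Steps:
U(g) = -105
q = -105/75137 ≈ -0.0013974
b(B) = -9 + B**3 (b(B) = -9 + (B*B)*B = -9 + B**2*B = -9 + B**3)
1/(b(23*0) + q) = 1/((-9 + (23*0)**3) - 105/75137) = 1/((-9 + 0**3) - 105/75137) = 1/((-9 + 0) - 105/75137) = 1/(-9 - 105/75137) = 1/(-676338/75137) = -75137/676338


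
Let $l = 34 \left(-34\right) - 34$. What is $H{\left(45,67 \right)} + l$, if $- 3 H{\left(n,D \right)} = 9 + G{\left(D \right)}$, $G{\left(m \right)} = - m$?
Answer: $- \frac{3512}{3} \approx -1170.7$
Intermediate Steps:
$l = -1190$ ($l = -1156 - 34 = -1190$)
$H{\left(n,D \right)} = -3 + \frac{D}{3}$ ($H{\left(n,D \right)} = - \frac{9 - D}{3} = -3 + \frac{D}{3}$)
$H{\left(45,67 \right)} + l = \left(-3 + \frac{1}{3} \cdot 67\right) - 1190 = \left(-3 + \frac{67}{3}\right) - 1190 = \frac{58}{3} - 1190 = - \frac{3512}{3}$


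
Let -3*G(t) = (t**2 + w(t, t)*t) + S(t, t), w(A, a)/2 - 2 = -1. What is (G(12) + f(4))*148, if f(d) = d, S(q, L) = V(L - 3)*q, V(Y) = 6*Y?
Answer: -39664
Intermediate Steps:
S(q, L) = q*(-18 + 6*L) (S(q, L) = (6*(L - 3))*q = (6*(-3 + L))*q = (-18 + 6*L)*q = q*(-18 + 6*L))
w(A, a) = 2 (w(A, a) = 4 + 2*(-1) = 4 - 2 = 2)
G(t) = -2*t/3 - t**2/3 - 2*t*(-3 + t) (G(t) = -((t**2 + 2*t) + 6*t*(-3 + t))/3 = -(t**2 + 2*t + 6*t*(-3 + t))/3 = -2*t/3 - t**2/3 - 2*t*(-3 + t))
(G(12) + f(4))*148 = ((1/3)*12*(16 - 7*12) + 4)*148 = ((1/3)*12*(16 - 84) + 4)*148 = ((1/3)*12*(-68) + 4)*148 = (-272 + 4)*148 = -268*148 = -39664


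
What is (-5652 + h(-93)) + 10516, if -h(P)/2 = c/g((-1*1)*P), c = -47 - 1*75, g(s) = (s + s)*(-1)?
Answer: 452230/93 ≈ 4862.7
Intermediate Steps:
g(s) = -2*s (g(s) = (2*s)*(-1) = -2*s)
c = -122 (c = -47 - 75 = -122)
h(P) = 122/P (h(P) = -(-244)/((-2*(-1*1)*P)) = -(-244)/((-(-2)*P)) = -(-244)/(2*P) = -(-244)*1/(2*P) = -(-122)/P = 122/P)
(-5652 + h(-93)) + 10516 = (-5652 + 122/(-93)) + 10516 = (-5652 + 122*(-1/93)) + 10516 = (-5652 - 122/93) + 10516 = -525758/93 + 10516 = 452230/93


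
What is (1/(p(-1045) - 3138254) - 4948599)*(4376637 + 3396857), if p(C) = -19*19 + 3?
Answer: -60367913550989681983/1569306 ≈ -3.8468e+13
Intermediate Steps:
p(C) = -358 (p(C) = -361 + 3 = -358)
(1/(p(-1045) - 3138254) - 4948599)*(4376637 + 3396857) = (1/(-358 - 3138254) - 4948599)*(4376637 + 3396857) = (1/(-3138612) - 4948599)*7773494 = (-1/3138612 - 4948599)*7773494 = -15531732204589/3138612*7773494 = -60367913550989681983/1569306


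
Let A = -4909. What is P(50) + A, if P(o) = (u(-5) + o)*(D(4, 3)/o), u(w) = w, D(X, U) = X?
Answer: -24527/5 ≈ -4905.4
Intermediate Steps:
P(o) = 4*(-5 + o)/o (P(o) = (-5 + o)*(4/o) = 4*(-5 + o)/o)
P(50) + A = (4 - 20/50) - 4909 = (4 - 20*1/50) - 4909 = (4 - ⅖) - 4909 = 18/5 - 4909 = -24527/5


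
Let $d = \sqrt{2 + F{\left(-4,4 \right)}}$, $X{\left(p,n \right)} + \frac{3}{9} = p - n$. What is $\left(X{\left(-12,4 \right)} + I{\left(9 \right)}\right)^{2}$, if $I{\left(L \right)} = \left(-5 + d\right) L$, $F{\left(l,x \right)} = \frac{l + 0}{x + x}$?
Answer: $\frac{69899}{18} - 552 \sqrt{6} \approx 2531.2$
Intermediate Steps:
$F{\left(l,x \right)} = \frac{l}{2 x}$
$X{\left(p,n \right)} = - \frac{1}{3} + p - n$ ($X{\left(p,n \right)} = - \frac{1}{3} - \left(n - p\right) = - \frac{1}{3} + p - n$)
$d = \frac{\sqrt{6}}{2}$ ($d = \sqrt{2 + \frac{1}{2} \left(-4\right) \frac{1}{4}} = \sqrt{2 - \frac{1}{2}} = \sqrt{\frac{3}{2}} = \frac{\sqrt{6}}{2} \approx 1.2247$)
$I{\left(L \right)} = L \left(-5 + \frac{\sqrt{6}}{2}\right)$ ($I{\left(L \right)} = \left(-5 + \frac{\sqrt{6}}{2}\right) L = L \left(-5 + \frac{\sqrt{6}}{2}\right)$)
$\left(X{\left(-12,4 \right)} + I{\left(9 \right)}\right)^{2} = \left(\left(- \frac{1}{3} - 12 - 4\right) + \frac{1}{2} \cdot 9 \left(-10 + \sqrt{6}\right)\right)^{2} = \left(\left(- \frac{1}{3} - 12 - 4\right) - \left(45 - \frac{9 \sqrt{6}}{2}\right)\right)^{2} = \left(- \frac{49}{3} - \left(45 - \frac{9 \sqrt{6}}{2}\right)\right)^{2} = \left(- \frac{184}{3} + \frac{9 \sqrt{6}}{2}\right)^{2}$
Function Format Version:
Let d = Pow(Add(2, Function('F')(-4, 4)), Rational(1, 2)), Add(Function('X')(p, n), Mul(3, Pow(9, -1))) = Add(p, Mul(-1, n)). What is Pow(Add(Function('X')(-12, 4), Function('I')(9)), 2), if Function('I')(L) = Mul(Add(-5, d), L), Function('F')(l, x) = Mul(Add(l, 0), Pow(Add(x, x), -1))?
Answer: Add(Rational(69899, 18), Mul(-552, Pow(6, Rational(1, 2)))) ≈ 2531.2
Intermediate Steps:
Function('F')(l, x) = Mul(Rational(1, 2), l, Pow(x, -1)) (Function('F')(l, x) = Mul(l, Pow(Mul(2, x), -1)) = Mul(l, Mul(Rational(1, 2), Pow(x, -1))) = Mul(Rational(1, 2), l, Pow(x, -1)))
Function('X')(p, n) = Add(Rational(-1, 3), p, Mul(-1, n)) (Function('X')(p, n) = Add(Rational(-1, 3), Add(p, Mul(-1, n))) = Add(Rational(-1, 3), p, Mul(-1, n)))
d = Mul(Rational(1, 2), Pow(6, Rational(1, 2))) (d = Pow(Add(2, Mul(Rational(1, 2), -4, Pow(4, -1))), Rational(1, 2)) = Pow(Add(2, Mul(Rational(1, 2), -4, Rational(1, 4))), Rational(1, 2)) = Pow(Add(2, Rational(-1, 2)), Rational(1, 2)) = Pow(Rational(3, 2), Rational(1, 2)) = Mul(Rational(1, 2), Pow(6, Rational(1, 2))) ≈ 1.2247)
Function('I')(L) = Mul(L, Add(-5, Mul(Rational(1, 2), Pow(6, Rational(1, 2))))) (Function('I')(L) = Mul(Add(-5, Mul(Rational(1, 2), Pow(6, Rational(1, 2)))), L) = Mul(L, Add(-5, Mul(Rational(1, 2), Pow(6, Rational(1, 2))))))
Pow(Add(Function('X')(-12, 4), Function('I')(9)), 2) = Pow(Add(Add(Rational(-1, 3), -12, Mul(-1, 4)), Mul(Rational(1, 2), 9, Add(-10, Pow(6, Rational(1, 2))))), 2) = Pow(Add(Add(Rational(-1, 3), -12, -4), Add(-45, Mul(Rational(9, 2), Pow(6, Rational(1, 2))))), 2) = Pow(Add(Rational(-49, 3), Add(-45, Mul(Rational(9, 2), Pow(6, Rational(1, 2))))), 2) = Pow(Add(Rational(-184, 3), Mul(Rational(9, 2), Pow(6, Rational(1, 2)))), 2)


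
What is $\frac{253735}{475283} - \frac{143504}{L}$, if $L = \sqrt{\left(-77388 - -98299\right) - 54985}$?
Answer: $\frac{253735}{475283} + \frac{71752 i \sqrt{3786}}{5679} \approx 0.53386 + 777.41 i$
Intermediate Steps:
$L = 3 i \sqrt{3786}$ ($L = \sqrt{\left(-77388 + 98299\right) - 54985} = \sqrt{20911 - 54985} = \sqrt{-34074} = 3 i \sqrt{3786} \approx 184.59 i$)
$\frac{253735}{475283} - \frac{143504}{L} = \frac{253735}{475283} - \frac{143504}{3 i \sqrt{3786}} = 253735 \cdot \frac{1}{475283} - 143504 \left(- \frac{i \sqrt{3786}}{11358}\right) = \frac{253735}{475283} + \frac{71752 i \sqrt{3786}}{5679}$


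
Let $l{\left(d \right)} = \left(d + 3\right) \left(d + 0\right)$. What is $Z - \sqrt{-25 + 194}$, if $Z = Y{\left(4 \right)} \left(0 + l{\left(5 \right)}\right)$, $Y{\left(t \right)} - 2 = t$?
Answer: $227$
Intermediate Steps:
$Y{\left(t \right)} = 2 + t$
$l{\left(d \right)} = d \left(3 + d\right)$ ($l{\left(d \right)} = \left(3 + d\right) d = d \left(3 + d\right)$)
$Z = 240$ ($Z = \left(2 + 4\right) \left(0 + 5 \left(3 + 5\right)\right) = 6 \left(0 + 5 \cdot 8\right) = 6 \left(0 + 40\right) = 6 \cdot 40 = 240$)
$Z - \sqrt{-25 + 194} = 240 - \sqrt{-25 + 194} = 240 - \sqrt{169} = 240 - 13 = 227$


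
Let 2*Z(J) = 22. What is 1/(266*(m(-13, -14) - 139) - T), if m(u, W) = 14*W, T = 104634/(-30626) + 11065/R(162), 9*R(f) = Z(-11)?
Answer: -168443/16534325348 ≈ -1.0187e-5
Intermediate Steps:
Z(J) = 11 (Z(J) = (½)*22 = 11)
R(f) = 11/9 (R(f) = (⅑)*11 = 11/9)
T = 1524369618/168443 (T = 104634/(-30626) + 11065/(11/9) = 104634*(-1/30626) + 11065*(9/11) = -52317/15313 + 99585/11 = 1524369618/168443 ≈ 9049.8)
1/(266*(m(-13, -14) - 139) - T) = 1/(266*(14*(-14) - 139) - 1*1524369618/168443) = 1/(266*(-196 - 139) - 1524369618/168443) = 1/(266*(-335) - 1524369618/168443) = 1/(-89110 - 1524369618/168443) = 1/(-16534325348/168443) = -168443/16534325348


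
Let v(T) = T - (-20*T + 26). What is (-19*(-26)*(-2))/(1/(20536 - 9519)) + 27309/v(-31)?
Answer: -7369034201/677 ≈ -1.0885e+7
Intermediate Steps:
v(T) = -26 + 21*T (v(T) = T - (26 - 20*T) = T + (-26 + 20*T) = -26 + 21*T)
(-19*(-26)*(-2))/(1/(20536 - 9519)) + 27309/v(-31) = (-19*(-26)*(-2))/(1/(20536 - 9519)) + 27309/(-26 + 21*(-31)) = (494*(-2))/(1/11017) + 27309/(-26 - 651) = -988/1/11017 + 27309/(-677) = -988*11017 + 27309*(-1/677) = -10884796 - 27309/677 = -7369034201/677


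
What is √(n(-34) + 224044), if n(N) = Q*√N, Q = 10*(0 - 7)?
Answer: √(224044 - 70*I*√34) ≈ 473.33 - 0.431*I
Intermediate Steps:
Q = -70 (Q = 10*(-7) = -70)
n(N) = -70*√N
√(n(-34) + 224044) = √(-70*I*√34 + 224044) = √(224044 - 70*I*√34)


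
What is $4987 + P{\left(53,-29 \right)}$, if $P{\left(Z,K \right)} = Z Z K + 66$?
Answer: $-76408$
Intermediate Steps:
$P{\left(Z,K \right)} = 66 + K Z^{2}$ ($P{\left(Z,K \right)} = Z^{2} K + 66 = K Z^{2} + 66 = 66 + K Z^{2}$)
$4987 + P{\left(53,-29 \right)} = 4987 + \left(66 - 29 \cdot 53^{2}\right) = 4987 + \left(66 - 81461\right) = 4987 - 81395 = -76408$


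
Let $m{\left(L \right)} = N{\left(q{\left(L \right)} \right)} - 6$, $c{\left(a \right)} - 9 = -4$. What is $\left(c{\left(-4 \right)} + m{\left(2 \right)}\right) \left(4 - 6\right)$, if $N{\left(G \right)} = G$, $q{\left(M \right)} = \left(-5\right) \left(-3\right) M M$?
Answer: $-118$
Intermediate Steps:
$c{\left(a \right)} = 5$ ($c{\left(a \right)} = 9 - 4 = 5$)
$q{\left(M \right)} = 15 M^{2}$ ($q{\left(M \right)} = 15 M M = 15 M^{2}$)
$m{\left(L \right)} = -6 + 15 L^{2}$ ($m{\left(L \right)} = 15 L^{2} - 6 = -6 + 15 L^{2}$)
$\left(c{\left(-4 \right)} + m{\left(2 \right)}\right) \left(4 - 6\right) = \left(5 - \left(6 - 15 \cdot 2^{2}\right)\right) \left(4 - 6\right) = \left(5 + \left(-6 + 15 \cdot 4\right)\right) \left(4 - 6\right) = \left(5 + \left(-6 + 60\right)\right) \left(-2\right) = \left(5 + 54\right) \left(-2\right) = 59 \left(-2\right) = -118$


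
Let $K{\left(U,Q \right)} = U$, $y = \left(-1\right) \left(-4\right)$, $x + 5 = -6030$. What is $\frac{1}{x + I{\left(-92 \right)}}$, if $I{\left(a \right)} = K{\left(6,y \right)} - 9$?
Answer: $- \frac{1}{6038} \approx -0.00016562$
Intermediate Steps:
$x = -6035$ ($x = -5 - 6030 = -6035$)
$y = 4$
$I{\left(a \right)} = -3$ ($I{\left(a \right)} = 6 - 9 = -3$)
$\frac{1}{x + I{\left(-92 \right)}} = \frac{1}{-6035 - 3} = \frac{1}{-6038} = - \frac{1}{6038}$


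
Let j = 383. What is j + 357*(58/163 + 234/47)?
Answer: 17524039/7661 ≈ 2287.4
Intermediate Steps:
j + 357*(58/163 + 234/47) = 383 + 357*(58/163 + 234/47) = 383 + 357*(40868/7661) = 383 + 14589876/7661 = 17524039/7661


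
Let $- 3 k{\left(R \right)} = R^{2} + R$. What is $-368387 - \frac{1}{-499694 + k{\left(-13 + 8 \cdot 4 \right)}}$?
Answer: $- \frac{552382307791}{1499462} \approx -3.6839 \cdot 10^{5}$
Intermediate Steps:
$k{\left(R \right)} = - \frac{R}{3} - \frac{R^{2}}{3}$ ($k{\left(R \right)} = - \frac{R^{2} + R}{3} = - \frac{R + R^{2}}{3} = - \frac{R}{3} - \frac{R^{2}}{3}$)
$-368387 - \frac{1}{-499694 + k{\left(-13 + 8 \cdot 4 \right)}} = -368387 - \frac{1}{-499694 - \frac{\left(-13 + 8 \cdot 4\right) \left(1 + \left(-13 + 8 \cdot 4\right)\right)}{3}} = -368387 - \frac{1}{-499694 - \frac{\left(-13 + 32\right) \left(1 + \left(-13 + 32\right)\right)}{3}} = -368387 - \frac{1}{-499694 - \frac{19 \left(1 + 19\right)}{3}} = -368387 - \frac{1}{-499694 - \frac{19}{3} \cdot 20} = -368387 - \frac{1}{-499694 - \frac{380}{3}} = -368387 - \frac{1}{- \frac{1499462}{3}} = -368387 - - \frac{3}{1499462} = -368387 + \frac{3}{1499462} = - \frac{552382307791}{1499462}$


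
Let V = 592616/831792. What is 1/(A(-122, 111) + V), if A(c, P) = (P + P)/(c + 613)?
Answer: 51051234/59454035 ≈ 0.85867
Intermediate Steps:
V = 74077/103974 (V = 592616*(1/831792) = 74077/103974 ≈ 0.71246)
A(c, P) = 2*P/(613 + c) (A(c, P) = (2*P)/(613 + c) = 2*P/(613 + c))
1/(A(-122, 111) + V) = 1/(2*111/(613 - 122) + 74077/103974) = 1/(2*111/491 + 74077/103974) = 1/(2*111*(1/491) + 74077/103974) = 1/(222/491 + 74077/103974) = 1/(59454035/51051234) = 51051234/59454035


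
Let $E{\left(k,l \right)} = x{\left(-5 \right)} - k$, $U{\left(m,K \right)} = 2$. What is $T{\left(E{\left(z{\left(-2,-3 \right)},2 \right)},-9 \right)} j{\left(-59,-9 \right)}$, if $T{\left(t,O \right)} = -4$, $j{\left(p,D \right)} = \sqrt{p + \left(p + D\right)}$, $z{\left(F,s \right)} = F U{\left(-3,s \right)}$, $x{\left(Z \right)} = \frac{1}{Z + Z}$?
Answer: $- 4 i \sqrt{127} \approx - 45.078 i$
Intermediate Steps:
$x{\left(Z \right)} = \frac{1}{2 Z}$
$z{\left(F,s \right)} = 2 F$ ($z{\left(F,s \right)} = F 2 = 2 F$)
$j{\left(p,D \right)} = \sqrt{D + 2 p}$ ($j{\left(p,D \right)} = \sqrt{p + \left(D + p\right)} = \sqrt{D + 2 p}$)
$E{\left(k,l \right)} = - \frac{1}{10} - k$ ($E{\left(k,l \right)} = \frac{1}{2 \left(-5\right)} - k = \frac{1}{2} \left(- \frac{1}{5}\right) - k = - \frac{1}{10} - k$)
$T{\left(E{\left(z{\left(-2,-3 \right)},2 \right)},-9 \right)} j{\left(-59,-9 \right)} = - 4 \sqrt{-9 + 2 \left(-59\right)} = - 4 \sqrt{-9 - 118} = - 4 \sqrt{-127} = - 4 i \sqrt{127}$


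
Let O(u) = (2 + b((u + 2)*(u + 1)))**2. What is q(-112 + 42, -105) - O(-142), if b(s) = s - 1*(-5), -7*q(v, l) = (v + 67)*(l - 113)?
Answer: -2729608717/7 ≈ -3.8994e+8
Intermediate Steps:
q(v, l) = -(-113 + l)*(67 + v)/7 (q(v, l) = -(v + 67)*(l - 113)/7 = -(67 + v)*(-113 + l)/7 = -(-113 + l)*(67 + v)/7)
b(s) = 5 + s (b(s) = s + 5 = 5 + s)
O(u) = (7 + (1 + u)*(2 + u))**2 (O(u) = (2 + (5 + (u + 2)*(u + 1)))**2 = (2 + (5 + (2 + u)*(1 + u)))**2 = (2 + (5 + (1 + u)*(2 + u)))**2 = (7 + (1 + u)*(2 + u))**2)
q(-112 + 42, -105) - O(-142) = (7571/7 - 67/7*(-105) + 113*(-112 + 42)/7 - 1/7*(-105)*(-112 + 42)) - (9 + (-142)**2 + 3*(-142))**2 = (7571/7 + 1005 + (113/7)*(-70) - 1/7*(-105)*(-70)) - (9 + 20164 - 426)**2 = (7571/7 + 1005 - 1130 - 1050) - 1*19747**2 = -654/7 - 1*389944009 = -654/7 - 389944009 = -2729608717/7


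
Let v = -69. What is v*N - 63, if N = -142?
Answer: 9735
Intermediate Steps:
v*N - 63 = -69*(-142) - 63 = 9798 - 63 = 9735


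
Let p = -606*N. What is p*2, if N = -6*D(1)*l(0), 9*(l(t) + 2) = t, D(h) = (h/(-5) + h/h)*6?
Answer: -349056/5 ≈ -69811.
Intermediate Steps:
D(h) = 6 - 6*h/5 (D(h) = (h*(-⅕) + 1)*6 = (-h/5 + 1)*6 = (1 - h/5)*6 = 6 - 6*h/5)
l(t) = -2 + t/9
N = 288/5 (N = -6*(6 - 6/5*1)*(-2 + (⅑)*0) = -6*(6 - 6/5)*(-2 + 0) = -144*(-2)/5 = -6*(-48/5) = 288/5 ≈ 57.600)
p = -174528/5 (p = -606*288/5 = -174528/5 ≈ -34906.)
p*2 = -174528/5*2 = -349056/5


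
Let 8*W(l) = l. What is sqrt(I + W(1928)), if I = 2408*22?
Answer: 27*sqrt(73) ≈ 230.69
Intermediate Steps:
W(l) = l/8
I = 52976
sqrt(I + W(1928)) = sqrt(52976 + (1/8)*1928) = sqrt(52976 + 241) = sqrt(53217) = 27*sqrt(73)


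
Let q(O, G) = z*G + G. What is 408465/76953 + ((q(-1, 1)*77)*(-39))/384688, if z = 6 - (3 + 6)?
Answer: 26265627273/4933815944 ≈ 5.3236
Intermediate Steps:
z = -3 (z = 6 - 1*9 = 6 - 9 = -3)
q(O, G) = -2*G (q(O, G) = -3*G + G = -2*G)
408465/76953 + ((q(-1, 1)*77)*(-39))/384688 = 408465/76953 + ((-2*1*77)*(-39))/384688 = 408465*(1/76953) + (-2*77*(-39))*(1/384688) = 136155/25651 - 154*(-39)*(1/384688) = 136155/25651 + 6006*(1/384688) = 136155/25651 + 3003/192344 = 26265627273/4933815944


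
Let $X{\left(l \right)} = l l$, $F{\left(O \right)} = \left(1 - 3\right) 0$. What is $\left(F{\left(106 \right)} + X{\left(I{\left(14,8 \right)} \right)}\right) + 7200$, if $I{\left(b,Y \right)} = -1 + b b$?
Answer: $45225$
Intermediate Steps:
$I{\left(b,Y \right)} = -1 + b^{2}$
$F{\left(O \right)} = 0$ ($F{\left(O \right)} = \left(-2\right) 0 = 0$)
$X{\left(l \right)} = l^{2}$
$\left(F{\left(106 \right)} + X{\left(I{\left(14,8 \right)} \right)}\right) + 7200 = \left(0 + \left(-1 + 14^{2}\right)^{2}\right) + 7200 = \left(0 + \left(-1 + 196\right)^{2}\right) + 7200 = \left(0 + 195^{2}\right) + 7200 = \left(0 + 38025\right) + 7200 = 38025 + 7200 = 45225$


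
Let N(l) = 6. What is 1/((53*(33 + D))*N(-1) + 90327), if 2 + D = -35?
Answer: 1/89055 ≈ 1.1229e-5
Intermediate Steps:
D = -37 (D = -2 - 35 = -37)
1/((53*(33 + D))*N(-1) + 90327) = 1/((53*(33 - 37))*6 + 90327) = 1/((53*(-4))*6 + 90327) = 1/(-212*6 + 90327) = 1/(-1272 + 90327) = 1/89055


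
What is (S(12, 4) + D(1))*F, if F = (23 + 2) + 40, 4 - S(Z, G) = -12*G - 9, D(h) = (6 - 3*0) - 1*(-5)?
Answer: 4680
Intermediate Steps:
D(h) = 11 (D(h) = (6 + 0) + 5 = 6 + 5 = 11)
S(Z, G) = 13 + 12*G (S(Z, G) = 4 - (-12*G - 9) = 4 - (-9 - 12*G) = 4 + (9 + 12*G) = 13 + 12*G)
F = 65 (F = 25 + 40 = 65)
(S(12, 4) + D(1))*F = ((13 + 12*4) + 11)*65 = ((13 + 48) + 11)*65 = (61 + 11)*65 = 72*65 = 4680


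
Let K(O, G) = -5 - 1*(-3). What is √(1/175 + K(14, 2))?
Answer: I*√2443/35 ≈ 1.4122*I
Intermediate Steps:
K(O, G) = -2 (K(O, G) = -5 + 3 = -2)
√(1/175 + K(14, 2)) = √(1/175 - 2) = √(-349/175) = I*√2443/35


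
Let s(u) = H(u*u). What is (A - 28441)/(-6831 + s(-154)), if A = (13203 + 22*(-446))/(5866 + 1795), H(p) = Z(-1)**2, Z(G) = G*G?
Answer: 21788311/5232463 ≈ 4.1641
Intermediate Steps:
Z(G) = G**2
H(p) = 1 (H(p) = ((-1)**2)**2 = 1**2 = 1)
s(u) = 1
A = 3391/7661 (A = (13203 - 9812)/7661 = 3391*(1/7661) = 3391/7661 ≈ 0.44263)
(A - 28441)/(-6831 + s(-154)) = (3391/7661 - 28441)/(-6831 + 1) = -217883110/7661/(-6830) = -217883110/7661*(-1/6830) = 21788311/5232463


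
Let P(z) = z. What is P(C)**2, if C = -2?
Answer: 4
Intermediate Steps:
P(C)**2 = (-2)**2 = 4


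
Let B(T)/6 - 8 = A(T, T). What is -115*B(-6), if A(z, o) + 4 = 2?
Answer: -4140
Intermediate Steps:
A(z, o) = -2 (A(z, o) = -4 + 2 = -2)
B(T) = 36 (B(T) = 48 + 6*(-2) = 48 - 12 = 36)
-115*B(-6) = -115*36 = -4140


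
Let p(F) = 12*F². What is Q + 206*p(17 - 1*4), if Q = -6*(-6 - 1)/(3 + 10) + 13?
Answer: 5431195/13 ≈ 4.1778e+5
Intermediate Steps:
Q = 211/13 (Q = -(-42)/13 + 13 = -6*(-7/13) + 13 = 42/13 + 13 = 211/13 ≈ 16.231)
Q + 206*p(17 - 1*4) = 211/13 + 206*(12*(17 - 1*4)²) = 211/13 + 206*(12*(17 - 4)²) = 211/13 + 206*(12*13²) = 211/13 + 206*(12*169) = 211/13 + 206*2028 = 211/13 + 417768 = 5431195/13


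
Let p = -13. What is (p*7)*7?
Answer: -637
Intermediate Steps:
(p*7)*7 = -13*7*7 = -91*7 = -637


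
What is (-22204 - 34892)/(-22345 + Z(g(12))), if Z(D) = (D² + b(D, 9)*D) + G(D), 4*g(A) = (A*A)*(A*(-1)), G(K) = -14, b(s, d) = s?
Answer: -19032/116963 ≈ -0.16272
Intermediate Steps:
g(A) = -A³/4 (g(A) = ((A*A)*(A*(-1)))/4 = (A²*(-A))/4 = (-A³)/4 = -A³/4)
Z(D) = -14 + 2*D² (Z(D) = (D² + D*D) - 14 = (D² + D²) - 14 = 2*D² - 14 = -14 + 2*D²)
(-22204 - 34892)/(-22345 + Z(g(12))) = (-22204 - 34892)/(-22345 + (-14 + 2*(-¼*12³)²)) = -57096/(-22345 + (-14 + 2*(-¼*1728)²)) = -57096/(-22345 + (-14 + 2*(-432)²)) = -57096/(-22345 + (-14 + 2*186624)) = -57096/(-22345 + (-14 + 373248)) = -57096/(-22345 + 373234) = -57096/350889 = -57096*1/350889 = -19032/116963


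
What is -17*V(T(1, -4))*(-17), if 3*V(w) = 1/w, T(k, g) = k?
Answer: 289/3 ≈ 96.333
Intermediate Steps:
V(w) = 1/(3*w)
-17*V(T(1, -4))*(-17) = -17/(3*1)*(-17) = -17/3*(-17) = 289/3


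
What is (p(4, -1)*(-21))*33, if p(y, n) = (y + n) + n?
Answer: -1386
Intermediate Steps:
p(y, n) = y + 2*n (p(y, n) = (n + y) + n = y + 2*n)
(p(4, -1)*(-21))*33 = ((4 + 2*(-1))*(-21))*33 = ((4 - 2)*(-21))*33 = (2*(-21))*33 = -42*33 = -1386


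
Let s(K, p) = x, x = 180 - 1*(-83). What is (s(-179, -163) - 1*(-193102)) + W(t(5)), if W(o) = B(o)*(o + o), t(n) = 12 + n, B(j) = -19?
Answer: 192719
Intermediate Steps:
x = 263 (x = 180 + 83 = 263)
s(K, p) = 263
W(o) = -38*o (W(o) = -19*(o + o) = -38*o)
(s(-179, -163) - 1*(-193102)) + W(t(5)) = (263 - 1*(-193102)) - 38*(12 + 5) = (263 + 193102) - 38*17 = 193365 - 646 = 192719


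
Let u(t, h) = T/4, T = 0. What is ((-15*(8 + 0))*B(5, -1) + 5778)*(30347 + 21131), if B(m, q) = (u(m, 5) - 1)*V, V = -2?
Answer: 285085164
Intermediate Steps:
u(t, h) = 0 (u(t, h) = 0/4 = 0*(¼) = 0)
B(m, q) = 2 (B(m, q) = (0 - 1)*(-2) = -1*(-2) = 2)
((-15*(8 + 0))*B(5, -1) + 5778)*(30347 + 21131) = (-15*(8 + 0)*2 + 5778)*(30347 + 21131) = (-15*8*2 + 5778)*51478 = (-120*2 + 5778)*51478 = (-240 + 5778)*51478 = 5538*51478 = 285085164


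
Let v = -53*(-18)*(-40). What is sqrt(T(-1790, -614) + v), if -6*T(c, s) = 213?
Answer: 7*I*sqrt(3118)/2 ≈ 195.44*I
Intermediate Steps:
T(c, s) = -71/2 (T(c, s) = -1/6*213 = -71/2)
v = -38160 (v = 954*(-40) = -38160)
sqrt(T(-1790, -614) + v) = sqrt(-71/2 - 38160) = sqrt(-76391/2) = 7*I*sqrt(3118)/2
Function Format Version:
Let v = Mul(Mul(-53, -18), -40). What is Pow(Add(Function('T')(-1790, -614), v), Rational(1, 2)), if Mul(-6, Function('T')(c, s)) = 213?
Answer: Mul(Rational(7, 2), I, Pow(3118, Rational(1, 2))) ≈ Mul(195.44, I)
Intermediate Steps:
Function('T')(c, s) = Rational(-71, 2) (Function('T')(c, s) = Mul(Rational(-1, 6), 213) = Rational(-71, 2))
v = -38160 (v = Mul(954, -40) = -38160)
Pow(Add(Function('T')(-1790, -614), v), Rational(1, 2)) = Pow(Add(Rational(-71, 2), -38160), Rational(1, 2)) = Pow(Rational(-76391, 2), Rational(1, 2)) = Mul(Rational(7, 2), I, Pow(3118, Rational(1, 2)))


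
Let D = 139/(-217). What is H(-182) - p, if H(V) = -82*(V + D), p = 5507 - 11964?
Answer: 4651075/217 ≈ 21434.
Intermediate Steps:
D = -139/217 (D = 139*(-1/217) = -139/217 ≈ -0.64055)
p = -6457
H(V) = 11398/217 - 82*V (H(V) = -82*(V - 139/217) = -82*(-139/217 + V) = 11398/217 - 82*V)
H(-182) - p = (11398/217 - 82*(-182)) - 1*(-6457) = (11398/217 + 14924) + 6457 = 3249906/217 + 6457 = 4651075/217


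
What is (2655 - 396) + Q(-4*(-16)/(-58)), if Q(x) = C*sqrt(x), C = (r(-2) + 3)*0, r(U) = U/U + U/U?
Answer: 2259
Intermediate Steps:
r(U) = 2 (r(U) = 1 + 1 = 2)
C = 0 (C = (2 + 3)*0 = 5*0 = 0)
Q(x) = 0 (Q(x) = 0*sqrt(x) = 0)
(2655 - 396) + Q(-4*(-16)/(-58)) = (2655 - 396) + 0 = 2259 + 0 = 2259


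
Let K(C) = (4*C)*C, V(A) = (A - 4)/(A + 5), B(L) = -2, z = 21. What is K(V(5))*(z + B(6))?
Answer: 19/25 ≈ 0.76000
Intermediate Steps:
V(A) = (-4 + A)/(5 + A)
K(C) = 4*C²
K(V(5))*(z + B(6)) = (4*((-4 + 5)/(5 + 5))²)*(21 - 2) = (4*(1/10)²)*19 = (4*((⅒)*1)²)*19 = (4*(⅒)²)*19 = (4*(1/100))*19 = (1/25)*19 = 19/25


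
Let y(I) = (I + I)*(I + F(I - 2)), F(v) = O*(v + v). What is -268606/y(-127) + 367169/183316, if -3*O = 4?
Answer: 4962671317/721715092 ≈ 6.8762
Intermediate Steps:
O = -4/3 (O = -⅓*4 = -4/3 ≈ -1.3333)
F(v) = -8*v/3 (F(v) = -4*(v + v)/3 = -8*v/3)
y(I) = 2*I*(16/3 - 5*I/3) (y(I) = (I + I)*(I - 8*(I - 2)/3) = (2*I)*(I - 8*(-2 + I)/3) = (2*I)*(I + (16/3 - 8*I/3)) = (2*I)*(16/3 - 5*I/3) = 2*I*(16/3 - 5*I/3))
-268606/y(-127) + 367169/183316 = -268606*(-3/(254*(16 - 5*(-127)))) + 367169/183316 = -268606*(-3/(254*(16 + 635))) + 367169*(1/183316) = -268606/((⅔)*(-127)*651) + 367169/183316 = -268606/(-55118) + 367169/183316 = -268606*(-1/55118) + 367169/183316 = 134303/27559 + 367169/183316 = 4962671317/721715092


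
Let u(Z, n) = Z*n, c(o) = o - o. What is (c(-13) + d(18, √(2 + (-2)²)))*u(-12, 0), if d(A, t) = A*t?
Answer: 0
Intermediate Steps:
c(o) = 0
(c(-13) + d(18, √(2 + (-2)²)))*u(-12, 0) = (0 + 18*√(2 + (-2)²))*(-12*0) = (0 + 18*√(2 + 4))*0 = (0 + 18*√6)*0 = (18*√6)*0 = 0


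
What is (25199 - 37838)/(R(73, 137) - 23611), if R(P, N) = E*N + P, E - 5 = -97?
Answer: 12639/36142 ≈ 0.34970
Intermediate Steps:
E = -92 (E = 5 - 97 = -92)
R(P, N) = P - 92*N (R(P, N) = -92*N + P = P - 92*N)
(25199 - 37838)/(R(73, 137) - 23611) = (25199 - 37838)/((73 - 92*137) - 23611) = -12639/((73 - 12604) - 23611) = -12639/(-12531 - 23611) = -12639/(-36142) = -12639*(-1/36142) = 12639/36142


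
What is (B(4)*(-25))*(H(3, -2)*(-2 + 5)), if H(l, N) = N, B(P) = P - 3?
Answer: 150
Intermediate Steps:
B(P) = -3 + P
(B(4)*(-25))*(H(3, -2)*(-2 + 5)) = ((-3 + 4)*(-25))*(-2*(-2 + 5)) = (1*(-25))*(-2*3) = -25*(-6) = 150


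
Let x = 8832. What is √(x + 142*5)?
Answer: √9542 ≈ 97.683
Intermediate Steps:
√(x + 142*5) = √(8832 + 142*5) = √(8832 + 710) = √9542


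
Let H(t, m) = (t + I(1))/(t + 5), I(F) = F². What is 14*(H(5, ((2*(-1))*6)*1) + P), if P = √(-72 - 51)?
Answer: 42/5 + 14*I*√123 ≈ 8.4 + 155.27*I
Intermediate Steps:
H(t, m) = (1 + t)/(5 + t) (H(t, m) = (t + 1²)/(t + 5) = (t + 1)/(5 + t) = (1 + t)/(5 + t))
P = I*√123 (P = √(-123) = I*√123 ≈ 11.091*I)
14*(H(5, ((2*(-1))*6)*1) + P) = 14*((1 + 5)/(5 + 5) + I*√123) = 14*(6/10 + I*√123) = 14*((⅒)*6 + I*√123) = 14*(⅗ + I*√123) = 42/5 + 14*I*√123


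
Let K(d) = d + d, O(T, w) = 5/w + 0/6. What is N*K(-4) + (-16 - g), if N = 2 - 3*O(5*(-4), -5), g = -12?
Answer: -44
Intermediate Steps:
O(T, w) = 5/w (O(T, w) = 5/w + 0*(⅙) = 5/w + 0 = 5/w)
N = 5 (N = 2 - 15/(-5) = 2 - 15*(-1)/5 = 2 - 3*(-1) = 2 + 3 = 5)
K(d) = 2*d
N*K(-4) + (-16 - g) = 5*(2*(-4)) + (-16 - 1*(-12)) = 5*(-8) + (-16 + 12) = -40 - 4 = -44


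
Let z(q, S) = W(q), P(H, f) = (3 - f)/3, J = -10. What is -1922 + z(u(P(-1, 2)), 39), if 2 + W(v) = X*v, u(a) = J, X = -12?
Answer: -1804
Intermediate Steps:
P(H, f) = 1 - f/3 (P(H, f) = (3 - f)*(⅓) = 1 - f/3)
u(a) = -10
W(v) = -2 - 12*v
z(q, S) = -2 - 12*q
-1922 + z(u(P(-1, 2)), 39) = -1922 + (-2 - 12*(-10)) = -1922 + (-2 + 120) = -1922 + 118 = -1804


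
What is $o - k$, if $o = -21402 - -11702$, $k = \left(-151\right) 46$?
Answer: $-2754$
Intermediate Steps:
$k = -6946$
$o = -9700$ ($o = -21402 + 11702 = -9700$)
$o - k = -9700 - -6946 = -9700 + 6946 = -2754$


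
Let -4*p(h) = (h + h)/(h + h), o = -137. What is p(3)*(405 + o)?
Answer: -67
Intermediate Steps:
p(h) = -¼ (p(h) = -(h + h)/(4*(h + h)) = -2*h/(4*(2*h)) = -2*h*1/(2*h)/4 = -¼*1 = -¼)
p(3)*(405 + o) = -(405 - 137)/4 = -¼*268 = -67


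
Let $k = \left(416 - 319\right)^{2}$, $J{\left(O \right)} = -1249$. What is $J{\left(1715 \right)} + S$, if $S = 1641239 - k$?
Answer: $1630581$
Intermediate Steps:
$k = 9409$ ($k = 97^{2} = 9409$)
$S = 1631830$ ($S = 1641239 - 9409 = 1631830$)
$J{\left(1715 \right)} + S = -1249 + 1631830 = 1630581$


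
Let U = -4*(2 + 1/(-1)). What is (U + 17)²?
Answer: 169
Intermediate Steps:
U = -4 (U = -4*(2 - 1) = -4*1 = -4)
(U + 17)² = (-4 + 17)² = 13² = 169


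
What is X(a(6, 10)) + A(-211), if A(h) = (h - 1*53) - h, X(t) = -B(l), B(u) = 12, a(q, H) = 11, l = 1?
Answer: -65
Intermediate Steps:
X(t) = -12 (X(t) = -1*12 = -12)
A(h) = -53 (A(h) = (h - 53) - h = (-53 + h) - h = -53)
X(a(6, 10)) + A(-211) = -12 - 53 = -65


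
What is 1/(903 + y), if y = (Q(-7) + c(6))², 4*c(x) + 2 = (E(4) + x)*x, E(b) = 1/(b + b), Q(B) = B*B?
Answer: 256/1083097 ≈ 0.00023636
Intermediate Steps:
Q(B) = B²
E(b) = 1/(2*b)
c(x) = -½ + x*(⅛ + x)/4 (c(x) = -½ + (((½)/4 + x)*x)/4 = -½ + (((½)*(¼) + x)*x)/4 = -½ + ((⅛ + x)*x)/4 = -½ + (x*(⅛ + x))/4 = -½ + x*(⅛ + x)/4)
y = 851929/256 (y = ((-7)² + (-½ + (¼)*6² + (1/32)*6))² = (49 + (-½ + (¼)*36 + 3/16))² = (49 + (-½ + 9 + 3/16))² = (49 + 139/16)² = (923/16)² = 851929/256 ≈ 3327.8)
1/(903 + y) = 1/(903 + 851929/256) = 1/(1083097/256) = 256/1083097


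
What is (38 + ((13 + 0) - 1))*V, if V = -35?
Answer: -1750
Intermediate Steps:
(38 + ((13 + 0) - 1))*V = (38 + ((13 + 0) - 1))*(-35) = (38 + (13 - 1))*(-35) = (38 + 12)*(-35) = 50*(-35) = -1750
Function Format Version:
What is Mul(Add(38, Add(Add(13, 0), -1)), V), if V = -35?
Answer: -1750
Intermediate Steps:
Mul(Add(38, Add(Add(13, 0), -1)), V) = Mul(Add(38, Add(Add(13, 0), -1)), -35) = Mul(Add(38, Add(13, -1)), -35) = Mul(Add(38, 12), -35) = Mul(50, -35) = -1750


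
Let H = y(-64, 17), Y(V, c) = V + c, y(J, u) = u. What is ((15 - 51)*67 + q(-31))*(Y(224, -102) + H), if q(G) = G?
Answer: -339577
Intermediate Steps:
H = 17
((15 - 51)*67 + q(-31))*(Y(224, -102) + H) = ((15 - 51)*67 - 31)*((224 - 102) + 17) = (-36*67 - 31)*(122 + 17) = (-2412 - 31)*139 = -2443*139 = -339577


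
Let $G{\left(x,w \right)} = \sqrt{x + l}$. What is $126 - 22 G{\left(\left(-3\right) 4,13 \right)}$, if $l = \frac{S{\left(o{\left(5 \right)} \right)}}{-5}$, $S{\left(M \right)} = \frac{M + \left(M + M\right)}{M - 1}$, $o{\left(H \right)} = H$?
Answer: $126 - 11 i \sqrt{51} \approx 126.0 - 78.556 i$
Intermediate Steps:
$S{\left(M \right)} = \frac{3 M}{-1 + M}$ ($S{\left(M \right)} = \frac{M + 2 M}{-1 + M} = \frac{3 M}{-1 + M}$)
$l = - \frac{3}{4}$ ($l = \frac{3 \cdot 5 \frac{1}{-1 + 5}}{-5} = 3 \cdot 5 \cdot \frac{1}{4} \left(- \frac{1}{5}\right) = \frac{15}{4} \left(- \frac{1}{5}\right) = - \frac{3}{4} \approx -0.75$)
$G{\left(x,w \right)} = \sqrt{- \frac{3}{4} + x}$ ($G{\left(x,w \right)} = \sqrt{x - \frac{3}{4}} = \sqrt{- \frac{3}{4} + x}$)
$126 - 22 G{\left(\left(-3\right) 4,13 \right)} = 126 - 22 \frac{\sqrt{-3 + 4 \left(\left(-3\right) 4\right)}}{2} = 126 - 22 \frac{\sqrt{-3 + 4 \left(-12\right)}}{2} = 126 - 22 \frac{\sqrt{-3 - 48}}{2} = 126 - 22 \frac{\sqrt{-51}}{2} = 126 - 22 \frac{i \sqrt{51}}{2} = 126 - 11 i \sqrt{51}$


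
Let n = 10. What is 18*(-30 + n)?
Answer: -360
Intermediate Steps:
18*(-30 + n) = 18*(-30 + 10) = 18*(-20) = -360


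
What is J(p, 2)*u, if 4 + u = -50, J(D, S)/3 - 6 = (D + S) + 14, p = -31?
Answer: 1458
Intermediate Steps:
J(D, S) = 60 + 3*D + 3*S (J(D, S) = 18 + 3*((D + S) + 14) = 18 + 3*(14 + D + S) = 18 + (42 + 3*D + 3*S) = 60 + 3*D + 3*S)
u = -54 (u = -4 - 50 = -54)
J(p, 2)*u = (60 + 3*(-31) + 3*2)*(-54) = (60 - 93 + 6)*(-54) = -27*(-54) = 1458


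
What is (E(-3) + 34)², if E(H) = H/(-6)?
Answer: 4761/4 ≈ 1190.3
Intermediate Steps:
E(H) = -H/6 (E(H) = H*(-⅙) = -H/6)
(E(-3) + 34)² = (-⅙*(-3) + 34)² = (½ + 34)² = (69/2)² = 4761/4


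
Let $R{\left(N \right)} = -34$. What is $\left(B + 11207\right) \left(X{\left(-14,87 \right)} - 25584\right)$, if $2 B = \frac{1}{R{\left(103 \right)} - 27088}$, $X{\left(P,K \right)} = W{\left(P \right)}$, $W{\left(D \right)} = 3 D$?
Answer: $- \frac{7789182952191}{27122} \approx -2.8719 \cdot 10^{8}$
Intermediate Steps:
$X{\left(P,K \right)} = 3 P$
$B = - \frac{1}{54244}$ ($B = \frac{1}{2 \left(-34 - 27088\right)} = \frac{1}{2 \left(-27122\right)} = \frac{1}{2} \left(- \frac{1}{27122}\right) = - \frac{1}{54244} \approx -1.8435 \cdot 10^{-5}$)
$\left(B + 11207\right) \left(X{\left(-14,87 \right)} - 25584\right) = \left(- \frac{1}{54244} + 11207\right) \left(3 \left(-14\right) - 25584\right) = \frac{607912507 \left(-42 - 25584\right)}{54244} = \frac{607912507}{54244} \left(-25626\right) = - \frac{7789182952191}{27122}$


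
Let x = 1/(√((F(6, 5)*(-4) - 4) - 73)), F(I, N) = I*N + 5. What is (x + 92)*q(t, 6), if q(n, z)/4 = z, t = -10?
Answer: 2208 - 24*I*√217/217 ≈ 2208.0 - 1.6292*I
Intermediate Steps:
q(n, z) = 4*z
F(I, N) = 5 + I*N
x = -I*√217/217 (x = 1/(√(((5 + 6*5)*(-4) - 4) - 73)) = 1/(√(((5 + 30)*(-4) - 4) - 73)) = 1/(√((35*(-4) - 4) - 73)) = 1/(√((-140 - 4) - 73)) = 1/(√(-144 - 73)) = 1/(√(-217)) = 1/(I*√217) = -I*√217/217 ≈ -0.067884*I)
(x + 92)*q(t, 6) = (-I*√217/217 + 92)*(4*6) = (92 - I*√217/217)*24 = 2208 - 24*I*√217/217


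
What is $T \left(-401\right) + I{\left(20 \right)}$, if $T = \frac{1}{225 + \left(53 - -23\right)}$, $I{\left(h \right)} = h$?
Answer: $\frac{5619}{301} \approx 18.668$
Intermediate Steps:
$T = \frac{1}{301}$ ($T = \frac{1}{225 + \left(53 + 23\right)} = \frac{1}{225 + 76} = \frac{1}{301} \approx 0.0033223$)
$T \left(-401\right) + I{\left(20 \right)} = \frac{1}{301} \left(-401\right) + 20 = - \frac{401}{301} + 20 = \frac{5619}{301}$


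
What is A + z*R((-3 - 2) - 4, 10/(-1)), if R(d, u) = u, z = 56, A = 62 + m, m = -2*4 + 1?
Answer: -505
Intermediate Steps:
m = -7 (m = -8 + 1 = -7)
A = 55 (A = 62 - 7 = 55)
A + z*R((-3 - 2) - 4, 10/(-1)) = 55 + 56*(10/(-1)) = 55 + 56*(10*(-1)) = 55 + 56*(-10) = 55 - 560 = -505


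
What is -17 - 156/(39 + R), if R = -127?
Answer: -335/22 ≈ -15.227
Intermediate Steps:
-17 - 156/(39 + R) = -17 - 156/(39 - 127) = -17 - 156/(-88) = -17 - 1/88*(-156) = -17 + 39/22 = -335/22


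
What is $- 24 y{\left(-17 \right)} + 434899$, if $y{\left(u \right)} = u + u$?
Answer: $435715$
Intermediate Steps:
$y{\left(u \right)} = 2 u$
$- 24 y{\left(-17 \right)} + 434899 = - 24 \cdot 2 \left(-17\right) + 434899 = \left(-24\right) \left(-34\right) + 434899 = 816 + 434899 = 435715$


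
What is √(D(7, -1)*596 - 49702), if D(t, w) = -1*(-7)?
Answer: I*√45530 ≈ 213.38*I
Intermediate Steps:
D(t, w) = 7
√(D(7, -1)*596 - 49702) = √(7*596 - 49702) = √(4172 - 49702) = √(-45530) = I*√45530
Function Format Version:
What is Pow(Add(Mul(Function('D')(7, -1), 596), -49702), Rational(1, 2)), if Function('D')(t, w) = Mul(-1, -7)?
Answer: Mul(I, Pow(45530, Rational(1, 2))) ≈ Mul(213.38, I)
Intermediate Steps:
Function('D')(t, w) = 7
Pow(Add(Mul(Function('D')(7, -1), 596), -49702), Rational(1, 2)) = Pow(Add(Mul(7, 596), -49702), Rational(1, 2)) = Pow(Add(4172, -49702), Rational(1, 2)) = Pow(-45530, Rational(1, 2)) = Mul(I, Pow(45530, Rational(1, 2)))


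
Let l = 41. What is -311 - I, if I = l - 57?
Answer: -295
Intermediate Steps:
I = -16 (I = 41 - 57 = -16)
-311 - I = -311 - 1*(-16) = -311 + 16 = -295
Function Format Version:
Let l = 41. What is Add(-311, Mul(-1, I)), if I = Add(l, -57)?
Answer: -295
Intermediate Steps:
I = -16 (I = Add(41, -57) = -16)
Add(-311, Mul(-1, I)) = Add(-311, Mul(-1, -16)) = Add(-311, 16) = -295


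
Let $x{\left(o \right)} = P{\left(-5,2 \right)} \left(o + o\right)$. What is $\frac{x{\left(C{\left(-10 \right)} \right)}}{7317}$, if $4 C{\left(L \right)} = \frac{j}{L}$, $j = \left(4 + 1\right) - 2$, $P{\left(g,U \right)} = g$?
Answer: $\frac{1}{9756} \approx 0.0001025$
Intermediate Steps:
$j = 3$ ($j = 5 - 2 = 3$)
$C{\left(L \right)} = \frac{3}{4 L}$ ($C{\left(L \right)} = \frac{3 \frac{1}{L}}{4} = \frac{3}{4 L}$)
$x{\left(o \right)} = - 10 o$ ($x{\left(o \right)} = - 5 \left(o + o\right) = - 5 \cdot 2 o = - 10 o$)
$\frac{x{\left(C{\left(-10 \right)} \right)}}{7317} = \frac{\left(-10\right) \frac{3}{4 \left(-10\right)}}{7317} = - 10 \cdot \frac{3}{4} \left(- \frac{1}{10}\right) \frac{1}{7317} = \left(-10\right) \left(- \frac{3}{40}\right) \frac{1}{7317} = \frac{3}{4} \cdot \frac{1}{7317} = \frac{1}{9756}$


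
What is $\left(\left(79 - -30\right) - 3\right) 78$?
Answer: $8268$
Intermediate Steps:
$\left(\left(79 - -30\right) - 3\right) 78 = \left(\left(79 + 30\right) - 3\right) 78 = \left(109 - 3\right) 78 = 106 \cdot 78 = 8268$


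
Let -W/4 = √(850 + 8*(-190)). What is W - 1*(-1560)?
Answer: 1560 - 4*I*√670 ≈ 1560.0 - 103.54*I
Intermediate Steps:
W = -4*I*√670 (W = -4*√(850 + 8*(-190)) = -4*√(850 - 1520) = -4*I*√670 ≈ -103.54*I)
W - 1*(-1560) = -4*I*√670 - 1*(-1560) = -4*I*√670 + 1560 = 1560 - 4*I*√670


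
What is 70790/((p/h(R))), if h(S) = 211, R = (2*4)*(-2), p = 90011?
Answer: 14936690/90011 ≈ 165.94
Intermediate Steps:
R = -16 (R = 8*(-2) = -16)
70790/((p/h(R))) = 70790/((90011/211)) = 70790/((90011*(1/211))) = 70790/(90011/211) = 70790*(211/90011) = 14936690/90011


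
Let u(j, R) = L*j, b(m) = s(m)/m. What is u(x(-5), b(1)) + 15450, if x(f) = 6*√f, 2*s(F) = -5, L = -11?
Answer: 15450 - 66*I*√5 ≈ 15450.0 - 147.58*I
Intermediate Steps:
s(F) = -5/2 (s(F) = (½)*(-5) = -5/2)
b(m) = -5/(2*m)
u(j, R) = -11*j
u(x(-5), b(1)) + 15450 = -66*√(-5) + 15450 = -66*I*√5 + 15450 = 15450 - 66*I*√5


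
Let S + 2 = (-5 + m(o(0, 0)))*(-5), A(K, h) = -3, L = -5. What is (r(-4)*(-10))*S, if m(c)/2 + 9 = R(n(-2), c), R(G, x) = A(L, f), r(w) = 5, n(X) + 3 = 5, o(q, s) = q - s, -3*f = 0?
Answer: -7150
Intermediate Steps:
f = 0 (f = -1/3*0 = 0)
n(X) = 2 (n(X) = -3 + 5 = 2)
R(G, x) = -3
m(c) = -24 (m(c) = -18 + 2*(-3) = -18 - 6 = -24)
S = 143 (S = -2 + (-5 - 24)*(-5) = -2 - 29*(-5) = -2 + 145 = 143)
(r(-4)*(-10))*S = (5*(-10))*143 = -50*143 = -7150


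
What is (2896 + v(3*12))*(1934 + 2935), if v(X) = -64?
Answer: 13789008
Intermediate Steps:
(2896 + v(3*12))*(1934 + 2935) = (2896 - 64)*(1934 + 2935) = 2832*4869 = 13789008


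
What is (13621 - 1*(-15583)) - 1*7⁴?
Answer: 26803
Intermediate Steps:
(13621 - 1*(-15583)) - 1*7⁴ = (13621 + 15583) - 1*2401 = 29204 - 2401 = 26803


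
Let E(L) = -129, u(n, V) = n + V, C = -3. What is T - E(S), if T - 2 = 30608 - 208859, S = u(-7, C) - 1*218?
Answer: -178120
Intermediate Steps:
u(n, V) = V + n
S = -228 (S = (-3 - 7) - 1*218 = -10 - 218 = -228)
T = -178249 (T = 2 + (30608 - 208859) = 2 - 178251 = -178249)
T - E(S) = -178249 - 1*(-129) = -178249 + 129 = -178120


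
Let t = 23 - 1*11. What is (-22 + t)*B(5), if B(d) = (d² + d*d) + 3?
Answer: -530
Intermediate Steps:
B(d) = 3 + 2*d² (B(d) = (d² + d²) + 3 = 2*d² + 3 = 3 + 2*d²)
t = 12 (t = 23 - 11 = 12)
(-22 + t)*B(5) = (-22 + 12)*(3 + 2*5²) = -10*(3 + 2*25) = -10*(3 + 50) = -10*53 = -530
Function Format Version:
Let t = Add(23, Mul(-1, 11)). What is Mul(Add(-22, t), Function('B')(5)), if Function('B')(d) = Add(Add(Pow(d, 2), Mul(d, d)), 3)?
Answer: -530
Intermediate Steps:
Function('B')(d) = Add(3, Mul(2, Pow(d, 2))) (Function('B')(d) = Add(Add(Pow(d, 2), Pow(d, 2)), 3) = Add(Mul(2, Pow(d, 2)), 3) = Add(3, Mul(2, Pow(d, 2))))
t = 12 (t = Add(23, -11) = 12)
Mul(Add(-22, t), Function('B')(5)) = Mul(Add(-22, 12), Add(3, Mul(2, Pow(5, 2)))) = Mul(-10, Add(3, Mul(2, 25))) = Mul(-10, Add(3, 50)) = Mul(-10, 53) = -530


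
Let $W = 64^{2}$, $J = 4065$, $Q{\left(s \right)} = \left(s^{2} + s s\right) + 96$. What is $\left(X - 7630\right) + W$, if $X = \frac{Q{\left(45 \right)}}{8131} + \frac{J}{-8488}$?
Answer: $- \frac{243900150819}{69015928} \approx -3534.0$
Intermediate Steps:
$Q{\left(s \right)} = 96 + 2 s^{2}$ ($Q{\left(s \right)} = \left(s^{2} + s^{2}\right) + 96 = 2 s^{2} + 96 = 96 + 2 s^{2}$)
$X = \frac{2138733}{69015928}$ ($X = \frac{96 + 2 \cdot 45^{2}}{8131} + \frac{4065}{-8488} = \left(96 + 2 \cdot 2025\right) \frac{1}{8131} + 4065 \left(- \frac{1}{8488}\right) = \left(96 + 4050\right) \frac{1}{8131} - \frac{4065}{8488} = 4146 \cdot \frac{1}{8131} - \frac{4065}{8488} = \frac{4146}{8131} - \frac{4065}{8488} = \frac{2138733}{69015928} \approx 0.030989$)
$W = 4096$
$\left(X - 7630\right) + W = \left(\frac{2138733}{69015928} - 7630\right) + 4096 = - \frac{526589391907}{69015928} + 4096 = - \frac{243900150819}{69015928}$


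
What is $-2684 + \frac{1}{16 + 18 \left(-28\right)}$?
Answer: $- \frac{1309793}{488} \approx -2684.0$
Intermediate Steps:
$-2684 + \frac{1}{16 + 18 \left(-28\right)} = -2684 + \frac{1}{16 - 504} = -2684 + \frac{1}{-488} = -2684 - \frac{1}{488} = - \frac{1309793}{488}$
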